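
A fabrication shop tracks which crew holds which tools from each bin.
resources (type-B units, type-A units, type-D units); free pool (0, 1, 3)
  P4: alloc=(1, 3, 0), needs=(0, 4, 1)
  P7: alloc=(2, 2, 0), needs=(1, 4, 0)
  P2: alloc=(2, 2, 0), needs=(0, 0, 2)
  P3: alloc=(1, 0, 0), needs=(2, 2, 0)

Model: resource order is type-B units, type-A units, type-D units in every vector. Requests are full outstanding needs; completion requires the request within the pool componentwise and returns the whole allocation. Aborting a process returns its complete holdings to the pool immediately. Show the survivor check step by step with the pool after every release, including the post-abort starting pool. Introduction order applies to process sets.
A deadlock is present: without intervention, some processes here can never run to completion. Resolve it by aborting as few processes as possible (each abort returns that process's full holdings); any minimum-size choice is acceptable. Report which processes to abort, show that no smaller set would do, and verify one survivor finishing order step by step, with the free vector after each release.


Minimum abort set: P7.
Key observation: before aborting P7, P4 was permanently blocked — no order could ever run it; afterwards it completes at step 3.
No smaller set exists: with zero aborts the deadlock remains.
One survivor order: P2, P3, P4. Verifying each step (post-abort pool first):
  pool = (2, 3, 3)
  P2 needs (0, 0, 2) <= (2, 3, 3) -> finishes; pool += (2, 2, 0) = (4, 5, 3)
  P3 needs (2, 2, 0) <= (4, 5, 3) -> finishes; pool += (1, 0, 0) = (5, 5, 3)
  P4 needs (0, 4, 1) <= (5, 5, 3) -> finishes; pool += (1, 3, 0) = (6, 8, 3)


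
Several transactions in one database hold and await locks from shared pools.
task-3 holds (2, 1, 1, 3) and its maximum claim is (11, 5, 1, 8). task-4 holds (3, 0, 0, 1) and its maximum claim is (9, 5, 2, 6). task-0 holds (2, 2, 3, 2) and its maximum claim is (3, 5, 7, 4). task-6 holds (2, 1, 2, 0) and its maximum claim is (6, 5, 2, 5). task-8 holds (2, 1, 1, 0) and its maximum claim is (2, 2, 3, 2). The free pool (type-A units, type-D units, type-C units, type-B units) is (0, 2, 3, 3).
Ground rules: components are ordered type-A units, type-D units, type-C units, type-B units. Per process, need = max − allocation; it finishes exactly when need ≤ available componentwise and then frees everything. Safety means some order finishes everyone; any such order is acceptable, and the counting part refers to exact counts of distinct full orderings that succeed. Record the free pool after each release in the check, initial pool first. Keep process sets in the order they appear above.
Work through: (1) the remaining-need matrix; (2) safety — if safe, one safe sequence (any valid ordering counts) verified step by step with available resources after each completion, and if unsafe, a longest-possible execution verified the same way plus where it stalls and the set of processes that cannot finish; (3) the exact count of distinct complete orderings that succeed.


(1) Remaining need (order type-A units, type-D units, type-C units, type-B units):
  task-3: (9, 4, 0, 5)
  task-4: (6, 5, 2, 5)
  task-0: (1, 3, 4, 2)
  task-6: (4, 4, 0, 5)
  task-8: (0, 1, 2, 2)
(2) The state is SAFE; one workable sequence: task-8, task-0, task-6, task-4, task-3.
Key observation: task-0 marks the first exact bind of the order: its need (1, 3, 4, 2) fits the free (2, 3, 4, 3) with zero slack on a requested resource.
Verifying each step:
  pool = (0, 2, 3, 3)
  run task-8 (needs (0, 1, 2, 2), free (0, 2, 3, 3)); after release of (2, 1, 1, 0) the pool is (2, 3, 4, 3)
  run task-0 (needs (1, 3, 4, 2), free (2, 3, 4, 3)); after release of (2, 2, 3, 2) the pool is (4, 5, 7, 5)
  run task-6 (needs (4, 4, 0, 5), free (4, 5, 7, 5)); after release of (2, 1, 2, 0) the pool is (6, 6, 9, 5)
  run task-4 (needs (6, 5, 2, 5), free (6, 6, 9, 5)); after release of (3, 0, 0, 1) the pool is (9, 6, 9, 6)
  run task-3 (needs (9, 4, 0, 5), free (9, 6, 9, 6)); after release of (2, 1, 1, 3) the pool is (11, 7, 10, 9)
(3) Precisely 1 of the possible complete orderings is a safe sequence.


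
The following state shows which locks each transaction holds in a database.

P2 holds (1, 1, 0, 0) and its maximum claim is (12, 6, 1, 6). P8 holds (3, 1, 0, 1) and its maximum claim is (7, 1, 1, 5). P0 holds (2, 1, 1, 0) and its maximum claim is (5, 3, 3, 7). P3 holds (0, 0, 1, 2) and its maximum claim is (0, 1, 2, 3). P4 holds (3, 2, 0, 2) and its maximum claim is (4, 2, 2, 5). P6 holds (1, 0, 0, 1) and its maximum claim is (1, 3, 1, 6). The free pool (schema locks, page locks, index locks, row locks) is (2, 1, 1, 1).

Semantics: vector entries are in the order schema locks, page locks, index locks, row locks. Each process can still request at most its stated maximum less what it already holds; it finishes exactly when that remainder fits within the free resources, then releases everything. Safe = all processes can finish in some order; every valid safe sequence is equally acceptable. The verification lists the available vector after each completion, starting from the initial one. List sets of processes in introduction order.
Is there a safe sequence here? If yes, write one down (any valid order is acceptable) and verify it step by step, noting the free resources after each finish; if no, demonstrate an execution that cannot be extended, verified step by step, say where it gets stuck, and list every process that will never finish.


The state is SAFE; one workable sequence: P3, P4, P8, P6, P0, P2.
Key observation: P3 marks the first exact bind of the order: its need (0, 1, 1, 1) fits the free (2, 1, 1, 1) with zero slack on a requested resource.
Step-by-step check:
  pool = (2, 1, 1, 1)
  run P3 (needs (0, 1, 1, 1), free (2, 1, 1, 1)); after release of (0, 0, 1, 2) the pool is (2, 1, 2, 3)
  run P4 (needs (1, 0, 2, 3), free (2, 1, 2, 3)); after release of (3, 2, 0, 2) the pool is (5, 3, 2, 5)
  run P8 (needs (4, 0, 1, 4), free (5, 3, 2, 5)); after release of (3, 1, 0, 1) the pool is (8, 4, 2, 6)
  run P6 (needs (0, 3, 1, 5), free (8, 4, 2, 6)); after release of (1, 0, 0, 1) the pool is (9, 4, 2, 7)
  run P0 (needs (3, 2, 2, 7), free (9, 4, 2, 7)); after release of (2, 1, 1, 0) the pool is (11, 5, 3, 7)
  run P2 (needs (11, 5, 1, 6), free (11, 5, 3, 7)); after release of (1, 1, 0, 0) the pool is (12, 6, 3, 7)


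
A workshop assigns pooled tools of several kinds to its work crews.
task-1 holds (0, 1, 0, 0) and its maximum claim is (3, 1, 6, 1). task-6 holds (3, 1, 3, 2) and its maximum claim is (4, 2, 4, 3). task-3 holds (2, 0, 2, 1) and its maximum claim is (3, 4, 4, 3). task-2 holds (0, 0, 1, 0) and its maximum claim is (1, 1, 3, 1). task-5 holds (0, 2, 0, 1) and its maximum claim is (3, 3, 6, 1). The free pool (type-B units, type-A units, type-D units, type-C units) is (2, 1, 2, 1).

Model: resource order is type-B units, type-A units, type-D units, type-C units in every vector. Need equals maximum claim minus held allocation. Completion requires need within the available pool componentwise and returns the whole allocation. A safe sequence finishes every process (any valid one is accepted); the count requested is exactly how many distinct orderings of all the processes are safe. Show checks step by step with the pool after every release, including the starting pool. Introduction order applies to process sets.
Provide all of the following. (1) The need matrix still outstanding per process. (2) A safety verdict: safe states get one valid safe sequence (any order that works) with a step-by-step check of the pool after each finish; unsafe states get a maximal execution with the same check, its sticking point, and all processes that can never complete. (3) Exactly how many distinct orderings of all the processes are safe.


(1) Outstanding need per process (order type-B units, type-A units, type-D units, type-C units):
  task-1: (3, 0, 6, 1)
  task-6: (1, 1, 1, 1)
  task-3: (1, 4, 2, 2)
  task-2: (1, 1, 2, 1)
  task-5: (3, 1, 6, 0)
(2) SAFE. One safe sequence: task-6, task-2, task-1, task-5, task-3.
Key observation: the first exact fit in this order is task-6 — it needs (1, 1, 1, 1) with (2, 1, 2, 1) free, meeting a requested resource to the last unit.
Verifying each step:
  pool = (2, 1, 2, 1)
  task-6 needs (1, 1, 1, 1) <= (2, 1, 2, 1) -> finishes; pool += (3, 1, 3, 2) = (5, 2, 5, 3)
  task-2 needs (1, 1, 2, 1) <= (5, 2, 5, 3) -> finishes; pool += (0, 0, 1, 0) = (5, 2, 6, 3)
  task-1 needs (3, 0, 6, 1) <= (5, 2, 6, 3) -> finishes; pool += (0, 1, 0, 0) = (5, 3, 6, 3)
  task-5 needs (3, 1, 6, 0) <= (5, 3, 6, 3) -> finishes; pool += (0, 2, 0, 1) = (5, 5, 6, 4)
  task-3 needs (1, 4, 2, 2) <= (5, 5, 6, 4) -> finishes; pool += (2, 0, 2, 1) = (7, 5, 8, 5)
(3) Precisely 6 of the possible complete orderings are safe sequences.


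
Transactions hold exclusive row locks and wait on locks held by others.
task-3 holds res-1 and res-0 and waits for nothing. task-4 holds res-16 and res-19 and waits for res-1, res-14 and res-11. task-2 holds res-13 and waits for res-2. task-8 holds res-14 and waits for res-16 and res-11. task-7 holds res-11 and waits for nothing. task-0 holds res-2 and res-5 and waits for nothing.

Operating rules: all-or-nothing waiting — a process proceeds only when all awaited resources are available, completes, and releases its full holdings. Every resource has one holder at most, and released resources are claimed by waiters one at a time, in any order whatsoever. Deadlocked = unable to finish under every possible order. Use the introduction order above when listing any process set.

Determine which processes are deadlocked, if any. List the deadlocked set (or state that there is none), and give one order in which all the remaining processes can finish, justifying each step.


The deadlocked set is task-4 and task-8.
Key observation: the waits loop around task-4 -> task-8 -> task-4 with no way out; no other process is dragged down with it.
One completion order for the rest: task-0, task-7, task-3, task-2.
Check, step by step:
  task-0: no waits; runs immediately, freeing res-2 and res-5
  task-7: no waits; runs immediately, freeing res-11
  task-3: no waits; runs immediately, freeing res-1 and res-0
  task-2: everything it awaited (res-2) is free; runs, freeing res-13


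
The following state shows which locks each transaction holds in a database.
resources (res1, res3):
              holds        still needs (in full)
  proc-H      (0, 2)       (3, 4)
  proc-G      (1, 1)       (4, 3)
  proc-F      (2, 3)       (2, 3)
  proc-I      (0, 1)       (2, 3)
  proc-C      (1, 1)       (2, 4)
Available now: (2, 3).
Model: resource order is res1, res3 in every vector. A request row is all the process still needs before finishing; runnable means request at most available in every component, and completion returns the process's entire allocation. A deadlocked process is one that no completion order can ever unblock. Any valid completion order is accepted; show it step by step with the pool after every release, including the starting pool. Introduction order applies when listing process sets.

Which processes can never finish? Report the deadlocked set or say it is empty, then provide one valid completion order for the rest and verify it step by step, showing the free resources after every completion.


Nothing here is deadlocked.
Key observation: there is always a runnable process — proc-F first — so the state unwinds completely.
The rest can finish in the order proc-F, proc-C, proc-H, proc-G, proc-I. Check, step by step:
  pool = (2, 3)
  proc-F: need (2, 3) fits (2, 3); releases (2, 3), pool now (4, 6)
  proc-C: need (2, 4) fits (4, 6); releases (1, 1), pool now (5, 7)
  proc-H: need (3, 4) fits (5, 7); releases (0, 2), pool now (5, 9)
  proc-G: need (4, 3) fits (5, 9); releases (1, 1), pool now (6, 10)
  proc-I: need (2, 3) fits (6, 10); releases (0, 1), pool now (6, 11)


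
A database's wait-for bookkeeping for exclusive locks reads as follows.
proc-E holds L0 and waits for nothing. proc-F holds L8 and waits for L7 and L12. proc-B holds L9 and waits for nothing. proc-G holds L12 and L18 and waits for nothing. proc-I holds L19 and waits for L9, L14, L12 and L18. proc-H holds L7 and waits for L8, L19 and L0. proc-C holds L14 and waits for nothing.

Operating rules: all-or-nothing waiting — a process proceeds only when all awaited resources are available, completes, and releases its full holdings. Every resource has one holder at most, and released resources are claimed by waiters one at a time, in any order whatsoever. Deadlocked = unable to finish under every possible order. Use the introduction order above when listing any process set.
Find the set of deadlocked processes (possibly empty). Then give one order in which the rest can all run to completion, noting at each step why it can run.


Deadlocked set: proc-F and proc-H.
Key observation: proc-F -> proc-H -> proc-F is a circular wait — nothing in it can go first; no other process is dragged down with it.
One completion order for the rest: proc-B, proc-G, proc-C, proc-E, proc-I.
Step-by-step check:
  run proc-B (it waits on nothing); releases L9
  run proc-G (it waits on nothing); releases L12 and L18
  run proc-C (it waits on nothing); releases L14
  run proc-E (it waits on nothing); releases L0
  proc-I: everything it awaited (L9, L14, L12 and L18) is free; runs, freeing L19


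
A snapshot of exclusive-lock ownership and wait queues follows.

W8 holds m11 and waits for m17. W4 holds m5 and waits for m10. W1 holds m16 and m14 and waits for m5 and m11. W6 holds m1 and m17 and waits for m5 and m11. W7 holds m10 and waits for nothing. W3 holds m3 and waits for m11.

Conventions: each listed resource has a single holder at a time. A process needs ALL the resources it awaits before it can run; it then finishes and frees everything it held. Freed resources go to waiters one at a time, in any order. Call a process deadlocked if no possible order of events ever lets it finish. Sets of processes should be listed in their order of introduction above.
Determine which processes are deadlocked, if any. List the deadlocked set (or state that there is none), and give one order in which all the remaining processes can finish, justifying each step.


The deadlocked set is W8, W1, W6 and W3.
Key observation: the loop W8 -> W6 -> W8 blocks itself forever; W1 and W3 wait into the deadlock from upstream.
One completion order for the rest: W7, W4.
Step-by-step check:
  W7 waits on nothing -> runs at once and releases m10
  run W4 (all its waits — m10 — are resolved); releases m5


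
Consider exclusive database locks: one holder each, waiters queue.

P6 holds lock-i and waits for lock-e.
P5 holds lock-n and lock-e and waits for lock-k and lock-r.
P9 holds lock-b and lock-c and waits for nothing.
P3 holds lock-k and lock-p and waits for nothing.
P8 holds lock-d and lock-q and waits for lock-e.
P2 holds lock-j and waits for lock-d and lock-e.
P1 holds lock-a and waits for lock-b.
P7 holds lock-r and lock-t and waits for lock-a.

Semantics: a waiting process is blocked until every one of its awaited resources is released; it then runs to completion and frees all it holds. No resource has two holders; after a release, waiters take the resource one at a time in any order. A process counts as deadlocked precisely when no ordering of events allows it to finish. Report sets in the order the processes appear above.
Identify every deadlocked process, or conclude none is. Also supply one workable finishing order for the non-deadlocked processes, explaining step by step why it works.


Nothing here is deadlocked.
Key observation: no waiting chain loops back on itself — every chain ends at a process that waits on nothing, so everyone eventually runs.
A valid finishing order for the others: P3, P9, P1, P7, P5, P8, P6, P2.
Check, step by step:
  P3 waits on nothing -> runs at once and releases lock-k and lock-p
  P9 waits on nothing -> runs at once and releases lock-b and lock-c
  run P1 (all its waits — lock-b — are resolved); releases lock-a
  run P7 (all its waits — lock-a — are resolved); releases lock-r and lock-t
  run P5 (all its waits — lock-k and lock-r — are resolved); releases lock-n and lock-e
  run P8 (all its waits — lock-e — are resolved); releases lock-d and lock-q
  run P6 (all its waits — lock-e — are resolved); releases lock-i
  run P2 (all its waits — lock-d and lock-e — are resolved); releases lock-j


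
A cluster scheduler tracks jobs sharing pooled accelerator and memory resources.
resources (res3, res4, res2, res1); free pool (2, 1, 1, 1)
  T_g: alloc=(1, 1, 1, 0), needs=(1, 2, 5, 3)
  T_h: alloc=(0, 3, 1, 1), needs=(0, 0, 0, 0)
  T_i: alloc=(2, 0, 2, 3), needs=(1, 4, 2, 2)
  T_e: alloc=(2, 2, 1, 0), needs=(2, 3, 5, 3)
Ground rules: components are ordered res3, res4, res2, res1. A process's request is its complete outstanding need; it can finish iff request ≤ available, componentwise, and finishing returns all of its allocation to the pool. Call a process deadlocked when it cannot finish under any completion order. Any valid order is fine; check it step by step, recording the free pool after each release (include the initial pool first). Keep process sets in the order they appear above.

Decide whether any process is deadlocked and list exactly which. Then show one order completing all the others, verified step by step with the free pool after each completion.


The deadlocked set is T_g and T_e.
Key observation: the wall is res2: completing T_h, T_i brings the pool only to (4, 4, 4, 5), and all the rest need more.
One completion order for the rest: T_h, T_i. Walking it through:
  pool = (2, 1, 1, 1)
  run T_h (needs (0, 0, 0, 0), free (2, 1, 1, 1)); after release of (0, 3, 1, 1) the pool is (2, 4, 2, 2)
  run T_i (needs (1, 4, 2, 2), free (2, 4, 2, 2)); after release of (2, 0, 2, 3) the pool is (4, 4, 4, 5)
None of the blocked processes ever fits:
  blocked: T_g wants (1, 2, 5, 3), pool (4, 4, 4, 5) — not enough res2
  blocked: T_e wants (2, 3, 5, 3), pool (4, 4, 4, 5) — not enough res2


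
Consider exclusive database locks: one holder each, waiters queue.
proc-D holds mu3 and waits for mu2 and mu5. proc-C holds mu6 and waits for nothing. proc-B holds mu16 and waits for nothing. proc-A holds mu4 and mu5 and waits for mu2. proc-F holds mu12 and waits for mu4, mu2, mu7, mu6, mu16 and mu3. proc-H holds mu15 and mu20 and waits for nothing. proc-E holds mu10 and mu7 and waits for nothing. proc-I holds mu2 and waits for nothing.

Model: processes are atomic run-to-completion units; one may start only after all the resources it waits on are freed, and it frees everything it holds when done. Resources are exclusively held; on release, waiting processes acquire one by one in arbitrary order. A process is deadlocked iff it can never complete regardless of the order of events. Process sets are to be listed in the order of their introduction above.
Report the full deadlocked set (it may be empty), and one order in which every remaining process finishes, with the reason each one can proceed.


No process is deadlocked.
Key observation: the wait relation is loop-free; peeling off processes with no waits unwinds the whole state.
One completion order for the rest: proc-C, proc-I, proc-E, proc-H, proc-B, proc-A, proc-D, proc-F.
Verifying each step:
  proc-C waits on nothing -> runs at once and releases mu6
  proc-I waits on nothing -> runs at once and releases mu2
  proc-E waits on nothing -> runs at once and releases mu10 and mu7
  proc-H waits on nothing -> runs at once and releases mu15 and mu20
  proc-B waits on nothing -> runs at once and releases mu16
  run proc-A (all its waits — mu2 — are resolved); releases mu4 and mu5
  run proc-D (all its waits — mu2 and mu5 — are resolved); releases mu3
  run proc-F (all its waits — mu4, mu2, mu7, mu6, mu16 and mu3 — are resolved); releases mu12


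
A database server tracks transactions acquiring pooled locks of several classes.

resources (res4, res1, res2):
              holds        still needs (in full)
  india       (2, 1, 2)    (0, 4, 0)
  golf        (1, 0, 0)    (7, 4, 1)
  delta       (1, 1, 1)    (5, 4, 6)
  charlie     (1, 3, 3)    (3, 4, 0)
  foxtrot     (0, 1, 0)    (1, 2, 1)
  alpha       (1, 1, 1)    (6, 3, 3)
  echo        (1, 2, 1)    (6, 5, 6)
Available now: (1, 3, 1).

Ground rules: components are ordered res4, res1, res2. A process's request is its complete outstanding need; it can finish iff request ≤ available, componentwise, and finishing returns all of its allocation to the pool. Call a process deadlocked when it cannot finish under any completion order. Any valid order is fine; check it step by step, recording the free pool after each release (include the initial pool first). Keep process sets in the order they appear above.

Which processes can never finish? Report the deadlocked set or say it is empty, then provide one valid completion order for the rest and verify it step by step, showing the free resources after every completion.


Deadlocked: golf, delta, alpha and echo.
Key observation: after foxtrot, india, charlie complete, (4, 8, 6) is the best the pool ever gets, yet each leftover process wants more res4.
A valid finishing order for the others: foxtrot, india, charlie. Verifying each step:
  pool = (1, 3, 1)
  foxtrot needs (1, 2, 1) <= (1, 3, 1) -> finishes; pool += (0, 1, 0) = (1, 4, 1)
  india needs (0, 4, 0) <= (1, 4, 1) -> finishes; pool += (2, 1, 2) = (3, 5, 3)
  charlie needs (3, 4, 0) <= (3, 5, 3) -> finishes; pool += (1, 3, 3) = (4, 8, 6)
The blocked processes can never fit:
  golf still needs (7, 4, 1) but only (4, 8, 6) is free — short on res4
  delta still needs (5, 4, 6) but only (4, 8, 6) is free — short on res4
  alpha still needs (6, 3, 3) but only (4, 8, 6) is free — short on res4
  echo still needs (6, 5, 6) but only (4, 8, 6) is free — short on res4


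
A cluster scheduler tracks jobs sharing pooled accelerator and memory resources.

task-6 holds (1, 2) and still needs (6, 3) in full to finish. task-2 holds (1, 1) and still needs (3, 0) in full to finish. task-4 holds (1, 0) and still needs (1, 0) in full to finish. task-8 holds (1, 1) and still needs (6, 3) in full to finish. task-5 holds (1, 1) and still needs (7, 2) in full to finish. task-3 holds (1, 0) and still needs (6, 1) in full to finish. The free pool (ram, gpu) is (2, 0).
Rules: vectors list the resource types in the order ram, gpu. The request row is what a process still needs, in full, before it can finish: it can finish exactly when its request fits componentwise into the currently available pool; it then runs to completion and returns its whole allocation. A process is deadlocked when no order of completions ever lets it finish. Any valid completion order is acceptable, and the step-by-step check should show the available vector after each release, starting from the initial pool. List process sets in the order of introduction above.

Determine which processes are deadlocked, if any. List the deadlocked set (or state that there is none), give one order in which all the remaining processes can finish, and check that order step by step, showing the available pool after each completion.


Deadlocked set: task-6, task-8, task-5 and task-3.
Key observation: ram is the bottleneck — with task-4, task-2 done the pool holds (4, 1), short of every remaining need.
A valid finishing order for the others: task-4, task-2. Step-by-step check:
  pool = (2, 0)
  task-4 needs (1, 0) <= (2, 0) -> finishes; pool += (1, 0) = (3, 0)
  task-2 needs (3, 0) <= (3, 0) -> finishes; pool += (1, 1) = (4, 1)
None of the blocked processes ever fits:
  task-6 still needs (6, 3) but only (4, 1) is free — short on ram and gpu
  task-8 still needs (6, 3) but only (4, 1) is free — short on ram and gpu
  task-5 still needs (7, 2) but only (4, 1) is free — short on ram and gpu
  task-3 still needs (6, 1) but only (4, 1) is free — short on ram


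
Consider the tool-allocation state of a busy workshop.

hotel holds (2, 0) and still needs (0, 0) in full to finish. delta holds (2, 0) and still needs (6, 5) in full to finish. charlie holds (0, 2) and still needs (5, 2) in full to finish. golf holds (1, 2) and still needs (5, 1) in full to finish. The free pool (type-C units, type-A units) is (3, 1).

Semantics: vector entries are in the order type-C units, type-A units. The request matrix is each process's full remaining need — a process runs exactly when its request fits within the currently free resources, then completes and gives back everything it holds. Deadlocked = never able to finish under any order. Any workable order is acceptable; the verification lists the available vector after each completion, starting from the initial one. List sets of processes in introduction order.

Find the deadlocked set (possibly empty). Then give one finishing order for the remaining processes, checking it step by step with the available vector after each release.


The deadlocked set is empty.
Key observation: the pool covers hotel at once, and every later process fits after earlier releases.
A valid finishing order for the others: hotel, golf, charlie, delta. Walking it through:
  pool = (3, 1)
  hotel: need (0, 0) fits (3, 1); releases (2, 0), pool now (5, 1)
  golf: need (5, 1) fits (5, 1); releases (1, 2), pool now (6, 3)
  charlie: need (5, 2) fits (6, 3); releases (0, 2), pool now (6, 5)
  delta: need (6, 5) fits (6, 5); releases (2, 0), pool now (8, 5)


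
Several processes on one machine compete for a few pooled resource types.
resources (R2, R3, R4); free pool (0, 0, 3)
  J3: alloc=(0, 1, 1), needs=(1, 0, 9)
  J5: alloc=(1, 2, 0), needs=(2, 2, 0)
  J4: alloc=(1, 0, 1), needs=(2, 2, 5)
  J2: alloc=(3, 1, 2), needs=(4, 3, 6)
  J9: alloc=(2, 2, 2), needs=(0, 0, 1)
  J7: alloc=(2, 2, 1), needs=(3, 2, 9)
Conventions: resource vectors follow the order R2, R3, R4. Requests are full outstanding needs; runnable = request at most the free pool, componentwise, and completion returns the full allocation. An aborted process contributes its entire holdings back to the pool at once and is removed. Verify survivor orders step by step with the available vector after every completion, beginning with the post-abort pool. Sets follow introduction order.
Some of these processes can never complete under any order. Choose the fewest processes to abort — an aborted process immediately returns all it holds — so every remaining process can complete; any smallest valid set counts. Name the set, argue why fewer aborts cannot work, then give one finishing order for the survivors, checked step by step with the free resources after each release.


Minimum abort set: J3.
Key observation: J7 had no path to completion before; after the abort of J3 ((0, 1, 1) returned), step 5 is where it fits.
Minimality: the empty abort set fails — the state is deadlocked as it stands.
Survivors finish in the order: J9, J4, J5, J2, J7. Step-by-step check (pool after the aborts first):
  pool = (0, 1, 4)
  run J9 (needs (0, 0, 1), free (0, 1, 4)); after release of (2, 2, 2) the pool is (2, 3, 6)
  run J4 (needs (2, 2, 5), free (2, 3, 6)); after release of (1, 0, 1) the pool is (3, 3, 7)
  run J5 (needs (2, 2, 0), free (3, 3, 7)); after release of (1, 2, 0) the pool is (4, 5, 7)
  run J2 (needs (4, 3, 6), free (4, 5, 7)); after release of (3, 1, 2) the pool is (7, 6, 9)
  run J7 (needs (3, 2, 9), free (7, 6, 9)); after release of (2, 2, 1) the pool is (9, 8, 10)


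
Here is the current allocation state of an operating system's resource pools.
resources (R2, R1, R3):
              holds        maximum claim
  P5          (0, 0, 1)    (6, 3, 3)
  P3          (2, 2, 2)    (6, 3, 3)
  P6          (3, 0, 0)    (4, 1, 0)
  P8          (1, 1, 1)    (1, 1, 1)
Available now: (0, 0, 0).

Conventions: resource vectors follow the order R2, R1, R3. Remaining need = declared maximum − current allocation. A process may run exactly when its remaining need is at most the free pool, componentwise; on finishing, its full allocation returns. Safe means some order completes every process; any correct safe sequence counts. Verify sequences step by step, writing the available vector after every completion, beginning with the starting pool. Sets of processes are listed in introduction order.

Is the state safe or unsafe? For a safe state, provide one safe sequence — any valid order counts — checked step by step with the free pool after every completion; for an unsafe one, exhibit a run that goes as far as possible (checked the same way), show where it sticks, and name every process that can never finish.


SAFE, for example via the order P8, P6, P3, P5.
Key observation: the order's first zero-slack moment is P6 ((1, 1, 0) needed, (1, 1, 1) free — a requested resource with nothing to spare).
Verifying each step:
  pool = (0, 0, 0)
  P8 needs (0, 0, 0) <= (0, 0, 0) -> finishes; pool += (1, 1, 1) = (1, 1, 1)
  P6 needs (1, 1, 0) <= (1, 1, 1) -> finishes; pool += (3, 0, 0) = (4, 1, 1)
  P3 needs (4, 1, 1) <= (4, 1, 1) -> finishes; pool += (2, 2, 2) = (6, 3, 3)
  P5 needs (6, 3, 2) <= (6, 3, 3) -> finishes; pool += (0, 0, 1) = (6, 3, 4)


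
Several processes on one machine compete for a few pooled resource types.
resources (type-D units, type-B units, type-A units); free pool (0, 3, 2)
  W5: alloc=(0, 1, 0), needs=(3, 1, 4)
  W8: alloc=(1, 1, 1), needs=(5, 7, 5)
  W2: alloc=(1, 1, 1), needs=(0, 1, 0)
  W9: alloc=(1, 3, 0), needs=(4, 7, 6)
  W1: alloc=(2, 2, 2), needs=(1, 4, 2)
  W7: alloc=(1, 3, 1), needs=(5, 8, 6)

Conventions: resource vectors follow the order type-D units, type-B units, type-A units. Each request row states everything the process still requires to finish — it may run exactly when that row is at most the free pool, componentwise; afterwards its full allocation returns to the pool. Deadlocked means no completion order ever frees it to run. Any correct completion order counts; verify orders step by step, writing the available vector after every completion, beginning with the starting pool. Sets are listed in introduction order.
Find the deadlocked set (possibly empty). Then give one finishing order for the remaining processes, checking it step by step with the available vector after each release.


Deadlocked set: W8, W9 and W7.
Key observation: the wall is type-D units: completing W2, W1, W5 brings the pool only to (3, 7, 5), and all the rest need more.
The rest can finish in the order W2, W1, W5. Verifying each step:
  pool = (0, 3, 2)
  W2: need (0, 1, 0) fits (0, 3, 2); releases (1, 1, 1), pool now (1, 4, 3)
  W1: need (1, 4, 2) fits (1, 4, 3); releases (2, 2, 2), pool now (3, 6, 5)
  W5: need (3, 1, 4) fits (3, 6, 5); releases (0, 1, 0), pool now (3, 7, 5)
The stuck group stays short no matter what:
  W8 cannot run: need (5, 7, 5) vs free (3, 7, 5) (insufficient type-D units)
  W9 cannot run: need (4, 7, 6) vs free (3, 7, 5) (insufficient type-D units and type-A units)
  W7 cannot run: need (5, 8, 6) vs free (3, 7, 5) (insufficient type-D units, type-B units and type-A units)


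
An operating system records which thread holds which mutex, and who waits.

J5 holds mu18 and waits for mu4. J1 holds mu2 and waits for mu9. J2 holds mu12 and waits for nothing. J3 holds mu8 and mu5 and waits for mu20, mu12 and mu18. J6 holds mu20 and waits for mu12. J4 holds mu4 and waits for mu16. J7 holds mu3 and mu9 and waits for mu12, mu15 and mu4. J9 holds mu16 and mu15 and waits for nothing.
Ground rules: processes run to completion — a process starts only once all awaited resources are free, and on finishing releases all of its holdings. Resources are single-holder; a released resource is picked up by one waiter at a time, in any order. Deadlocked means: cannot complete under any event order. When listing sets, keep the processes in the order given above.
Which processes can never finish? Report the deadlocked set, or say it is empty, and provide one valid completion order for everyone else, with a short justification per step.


The deadlocked set is empty.
Key observation: the wait relation is loop-free; peeling off processes with no waits unwinds the whole state.
One completion order for the rest: J2, J9, J4, J6, J7, J5, J3, J1.
Step-by-step check:
  J2: no waits; runs immediately, freeing mu12
  J9: no waits; runs immediately, freeing mu16 and mu15
  J4 waits on mu16 — all released -> runs and releases mu4
  J6 waits on mu12 — all released -> runs and releases mu20
  J7 waits on mu12, mu15 and mu4 — all released -> runs and releases mu3 and mu9
  J5 waits on mu4 — all released -> runs and releases mu18
  J3 waits on mu20, mu12 and mu18 — all released -> runs and releases mu8 and mu5
  J1 waits on mu9 — all released -> runs and releases mu2


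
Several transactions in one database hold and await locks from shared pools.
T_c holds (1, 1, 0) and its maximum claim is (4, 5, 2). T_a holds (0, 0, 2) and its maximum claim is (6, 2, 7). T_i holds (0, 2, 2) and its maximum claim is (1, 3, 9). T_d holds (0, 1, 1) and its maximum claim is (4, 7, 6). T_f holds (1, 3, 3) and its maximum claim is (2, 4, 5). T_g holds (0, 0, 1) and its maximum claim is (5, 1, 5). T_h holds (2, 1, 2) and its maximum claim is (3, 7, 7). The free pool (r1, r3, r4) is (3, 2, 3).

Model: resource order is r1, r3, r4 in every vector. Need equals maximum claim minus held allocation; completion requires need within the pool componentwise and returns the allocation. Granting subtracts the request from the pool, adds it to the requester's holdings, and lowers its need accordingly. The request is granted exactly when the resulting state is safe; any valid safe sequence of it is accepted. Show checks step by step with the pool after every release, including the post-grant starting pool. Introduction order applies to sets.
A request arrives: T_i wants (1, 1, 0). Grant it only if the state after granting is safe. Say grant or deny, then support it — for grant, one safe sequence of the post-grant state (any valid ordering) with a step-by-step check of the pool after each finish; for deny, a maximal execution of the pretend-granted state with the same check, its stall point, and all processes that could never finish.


DENY. Granting would leave the state unsafe.
Key observation: after T_f, T_c the pool peaks at (4, 5, 6), and each blocked process is short somewhere: T_a on r1; T_i on r4; T_d on r3; T_g on r1; T_h on r3.
Pretend the grant happened; the run T_f, T_c goes as far as possible. Verifying each step:
  pool = (2, 1, 3)
  run T_f (needs (1, 1, 2), free (2, 1, 3)); after release of (1, 3, 3) the pool is (3, 4, 6)
  run T_c (needs (3, 4, 2), free (3, 4, 6)); after release of (1, 1, 0) the pool is (4, 5, 6)
  T_a still needs (6, 2, 5) but only (4, 5, 6) is free — short on r1
  T_i still needs (0, 0, 7) but only (4, 5, 6) is free — short on r4
  T_d still needs (4, 6, 5) but only (4, 5, 6) is free — short on r3
  T_g still needs (5, 1, 4) but only (4, 5, 6) is free — short on r1
  T_h still needs (1, 6, 5) but only (4, 5, 6) is free — short on r3
Post-grant, the permanently blocked set is T_a, T_i, T_d, T_g and T_h.


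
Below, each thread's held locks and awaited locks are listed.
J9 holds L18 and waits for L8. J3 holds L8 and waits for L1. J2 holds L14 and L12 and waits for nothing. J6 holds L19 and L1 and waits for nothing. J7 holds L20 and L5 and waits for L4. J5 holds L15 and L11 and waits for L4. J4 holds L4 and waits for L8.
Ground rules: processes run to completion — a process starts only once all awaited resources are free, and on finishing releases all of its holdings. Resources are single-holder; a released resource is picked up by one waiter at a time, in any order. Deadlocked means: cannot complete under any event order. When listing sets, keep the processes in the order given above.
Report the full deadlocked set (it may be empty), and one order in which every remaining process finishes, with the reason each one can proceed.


No process is deadlocked.
Key observation: all waits point, directly or indirectly, at processes that can finish, so nothing is permanently blocked.
A valid finishing order for the others: J2, J6, J3, J4, J7, J5, J9.
Walking it through:
  J2: no waits; runs immediately, freeing L14 and L12
  J6: no waits; runs immediately, freeing L19 and L1
  J3: everything it awaited (L1) is free; runs, freeing L8
  J4: everything it awaited (L8) is free; runs, freeing L4
  J7: everything it awaited (L4) is free; runs, freeing L20 and L5
  J5: everything it awaited (L4) is free; runs, freeing L15 and L11
  J9: everything it awaited (L8) is free; runs, freeing L18


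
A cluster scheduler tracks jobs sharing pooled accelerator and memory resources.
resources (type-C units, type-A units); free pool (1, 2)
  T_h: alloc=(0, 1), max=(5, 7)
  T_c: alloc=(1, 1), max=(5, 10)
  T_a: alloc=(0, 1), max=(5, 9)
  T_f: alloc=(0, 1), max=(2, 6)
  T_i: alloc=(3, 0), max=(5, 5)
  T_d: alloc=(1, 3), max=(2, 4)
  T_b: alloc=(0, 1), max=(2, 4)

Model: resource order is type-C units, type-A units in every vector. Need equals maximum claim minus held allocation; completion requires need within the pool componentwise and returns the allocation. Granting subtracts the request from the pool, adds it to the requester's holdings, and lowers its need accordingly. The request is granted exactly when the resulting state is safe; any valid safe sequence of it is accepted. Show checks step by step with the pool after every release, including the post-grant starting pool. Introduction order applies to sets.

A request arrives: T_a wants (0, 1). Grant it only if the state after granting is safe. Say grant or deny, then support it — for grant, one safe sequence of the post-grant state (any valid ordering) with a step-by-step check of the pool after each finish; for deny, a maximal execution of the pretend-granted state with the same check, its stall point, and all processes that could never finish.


GRANT: granting preserves safety; a valid post-grant sequence is T_d, T_b, T_i, T_f, T_h, T_a, T_c.
Key observation: even at the reduced pool (1, 1), T_d fits immediately, so safety survives the grant.
Verifying the post-grant state step by step:
  pool = (1, 1)
  run T_d (needs (1, 1), free (1, 1)); after release of (1, 3) the pool is (2, 4)
  run T_b (needs (2, 3), free (2, 4)); after release of (0, 1) the pool is (2, 5)
  run T_i (needs (2, 5), free (2, 5)); after release of (3, 0) the pool is (5, 5)
  run T_f (needs (2, 5), free (5, 5)); after release of (0, 1) the pool is (5, 6)
  run T_h (needs (5, 6), free (5, 6)); after release of (0, 1) the pool is (5, 7)
  run T_a (needs (5, 7), free (5, 7)); after release of (0, 2) the pool is (5, 9)
  run T_c (needs (4, 9), free (5, 9)); after release of (1, 1) the pool is (6, 10)


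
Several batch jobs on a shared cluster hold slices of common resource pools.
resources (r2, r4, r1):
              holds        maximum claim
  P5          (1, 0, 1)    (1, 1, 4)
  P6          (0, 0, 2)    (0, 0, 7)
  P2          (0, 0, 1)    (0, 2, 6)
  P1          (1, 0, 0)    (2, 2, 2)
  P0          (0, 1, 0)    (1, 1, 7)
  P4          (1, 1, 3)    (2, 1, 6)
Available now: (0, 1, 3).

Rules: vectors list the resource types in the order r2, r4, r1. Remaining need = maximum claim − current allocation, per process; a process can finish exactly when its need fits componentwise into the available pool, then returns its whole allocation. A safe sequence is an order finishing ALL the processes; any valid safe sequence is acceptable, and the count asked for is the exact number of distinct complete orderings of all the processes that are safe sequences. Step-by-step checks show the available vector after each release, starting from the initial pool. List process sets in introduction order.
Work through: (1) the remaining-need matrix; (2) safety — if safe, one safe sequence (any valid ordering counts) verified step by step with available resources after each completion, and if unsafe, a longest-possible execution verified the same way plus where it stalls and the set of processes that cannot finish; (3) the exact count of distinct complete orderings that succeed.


(1) Need matrix, components ordered r2, r4, r1:
  P5: (0, 1, 3)
  P6: (0, 0, 5)
  P2: (0, 2, 5)
  P1: (1, 2, 2)
  P0: (1, 0, 7)
  P4: (1, 0, 3)
(2) SAFE. One safe sequence: P5, P4, P0, P2, P1, P6.
Key observation: P5 marks the first exact bind of the order: its need (0, 1, 3) fits the free (0, 1, 3) with zero slack on a requested resource.
Walking it through:
  pool = (0, 1, 3)
  P5: need (0, 1, 3) fits (0, 1, 3); releases (1, 0, 1), pool now (1, 1, 4)
  P4: need (1, 0, 3) fits (1, 1, 4); releases (1, 1, 3), pool now (2, 2, 7)
  P0: need (1, 0, 7) fits (2, 2, 7); releases (0, 1, 0), pool now (2, 3, 7)
  P2: need (0, 2, 5) fits (2, 3, 7); releases (0, 0, 1), pool now (2, 3, 8)
  P1: need (1, 2, 2) fits (2, 3, 8); releases (1, 0, 0), pool now (3, 3, 8)
  P6: need (0, 0, 5) fits (3, 3, 8); releases (0, 0, 2), pool now (3, 3, 10)
(3) The exact count: 24 of the possible complete orderings are safe sequences.
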